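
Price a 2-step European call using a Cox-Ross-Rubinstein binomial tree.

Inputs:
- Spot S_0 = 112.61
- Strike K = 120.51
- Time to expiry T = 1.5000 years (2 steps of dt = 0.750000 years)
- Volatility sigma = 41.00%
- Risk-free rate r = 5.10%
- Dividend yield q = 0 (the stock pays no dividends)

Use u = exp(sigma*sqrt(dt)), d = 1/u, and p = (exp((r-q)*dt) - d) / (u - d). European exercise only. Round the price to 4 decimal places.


dt = T/N = 0.750000
u = exp(sigma*sqrt(dt)) = 1.426281; d = 1/u = 0.701124
p = (exp((r-q)*dt) - d) / (u - d) = 0.465922
Discount per step: exp(-r*dt) = 0.962472
Stock lattice S(k, i) with i counting down-moves:
  k=0: S(0,0) = 112.6100
  k=1: S(1,0) = 160.6135; S(1,1) = 78.9536
  k=2: S(2,0) = 229.0800; S(2,1) = 112.6100; S(2,2) = 55.3563
Terminal payoffs V(N, i) = max(S_T - K, 0):
  V(2,0) = 108.570015; V(2,1) = 0.000000; V(2,2) = 0.000000
Backward induction: V(k, i) = exp(-r*dt) * [p * V(k+1, i) + (1-p) * V(k+1, i+1)].
  V(1,0) = exp(-r*dt) * [p*108.570015 + (1-p)*0.000000] = 48.686853
  V(1,1) = exp(-r*dt) * [p*0.000000 + (1-p)*0.000000] = 0.000000
  V(0,0) = exp(-r*dt) * [p*48.686853 + (1-p)*0.000000] = 21.833004

Answer: Price = V(0,0) = 21.8330


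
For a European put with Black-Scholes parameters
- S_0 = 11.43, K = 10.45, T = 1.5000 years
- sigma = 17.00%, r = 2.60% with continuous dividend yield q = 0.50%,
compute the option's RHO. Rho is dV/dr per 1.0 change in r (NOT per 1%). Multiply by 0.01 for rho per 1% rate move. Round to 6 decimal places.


Answer: Rho = -4.770242

Derivation:
d1 = 0.6859267674; d2 = 0.4777201393
phi(d1) = 0.3153140041; exp(-qT) = 0.9925280548; exp(-rT) = 0.9617507091
N(-d2) = 0.3164247041
Rho = -K*T*exp(-rT)*N(-d2) = -10.4500 * 1.5000 * 0.9617507091 * 0.3164247041 = -4.770242


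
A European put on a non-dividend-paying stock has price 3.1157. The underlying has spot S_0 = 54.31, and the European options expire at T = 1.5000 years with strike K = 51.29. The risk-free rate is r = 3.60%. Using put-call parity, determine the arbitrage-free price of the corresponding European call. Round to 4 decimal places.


Put-call parity: C - P = S_0 * exp(-qT) - K * exp(-rT).
S_0 * exp(-qT) = 54.3100 * 1.00000000 = 54.31000000
K * exp(-rT) = 51.2900 * 0.94743211 = 48.59379274
C = P + S*exp(-qT) - K*exp(-rT)
C = 3.1157 + 54.31000000 - 48.59379274 = 8.8319

Answer: Call price = 8.8319


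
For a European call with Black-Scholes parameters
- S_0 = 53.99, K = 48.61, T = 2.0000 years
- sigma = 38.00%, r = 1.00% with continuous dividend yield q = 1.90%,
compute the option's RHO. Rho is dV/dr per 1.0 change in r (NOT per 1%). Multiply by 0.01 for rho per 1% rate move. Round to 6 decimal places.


Answer: Rho = 43.592398

Derivation:
d1 = 0.4305341951; d2 = -0.1068669586
phi(d1) = 0.3636300116; exp(-qT) = 0.9627129409; exp(-rT) = 0.9801986733
N(d2) = 0.4574472631
Rho = K*T*exp(-rT)*N(d2) = 48.6100 * 2.0000 * 0.9801986733 * 0.4574472631 = 43.592398


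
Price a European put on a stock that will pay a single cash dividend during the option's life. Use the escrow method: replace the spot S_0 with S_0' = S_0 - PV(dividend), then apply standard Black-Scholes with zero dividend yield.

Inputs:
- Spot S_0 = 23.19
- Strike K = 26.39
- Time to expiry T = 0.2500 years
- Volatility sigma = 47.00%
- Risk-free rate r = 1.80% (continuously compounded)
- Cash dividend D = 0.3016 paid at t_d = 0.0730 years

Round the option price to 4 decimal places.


PV(D) = D * exp(-r * t_d) = 0.3016 * 0.99868686 = 0.30120396
S_0' = S_0 - PV(D) = 23.1900 - 0.30120396 = 22.88879604
d1 = (ln(S_0'/K) + (r + sigma^2/2)*T) / (sigma*sqrt(T)) = -0.46904304
d2 = d1 - sigma*sqrt(T) = -0.70404304
exp(-rT) = 0.99551011
N(-d1) = 0.68048057; N(-d2) = 0.75929702
P = K * exp(-rT) * N(-d2) - S_0' * N(-d1) = 26.3900 * 0.99551011 * 0.75929702 - 22.88879604 * 0.68048057 = 4.3725

Answer: Price = 4.3725


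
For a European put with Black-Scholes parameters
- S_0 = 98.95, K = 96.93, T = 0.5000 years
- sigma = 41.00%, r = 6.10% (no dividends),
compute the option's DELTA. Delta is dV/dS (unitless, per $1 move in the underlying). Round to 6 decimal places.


d1 = 0.3213045046; d2 = 0.0313907243
phi(d1) = 0.3788720137; exp(-qT) = 1.0000000000; exp(-rT) = 0.9699604321
N(-d1) = 0.3739898215
Delta = -exp(-qT) * N(-d1) = -1.0000000000 * 0.3739898215 = -0.373990

Answer: Delta = -0.373990


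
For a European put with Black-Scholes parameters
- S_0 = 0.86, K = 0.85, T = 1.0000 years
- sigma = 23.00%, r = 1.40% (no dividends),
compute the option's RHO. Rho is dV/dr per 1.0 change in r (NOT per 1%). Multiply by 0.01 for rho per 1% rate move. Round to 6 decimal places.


d1 = 0.2267219120; d2 = -0.0032780880
phi(d1) = 0.3888195418; exp(-qT) = 1.0000000000; exp(-rT) = 0.9860975443
N(-d2) = 0.5013077656
Rho = -K*T*exp(-rT)*N(-d2) = -0.8500 * 1.0000 * 0.9860975443 * 0.5013077656 = -0.420188

Answer: Rho = -0.420188


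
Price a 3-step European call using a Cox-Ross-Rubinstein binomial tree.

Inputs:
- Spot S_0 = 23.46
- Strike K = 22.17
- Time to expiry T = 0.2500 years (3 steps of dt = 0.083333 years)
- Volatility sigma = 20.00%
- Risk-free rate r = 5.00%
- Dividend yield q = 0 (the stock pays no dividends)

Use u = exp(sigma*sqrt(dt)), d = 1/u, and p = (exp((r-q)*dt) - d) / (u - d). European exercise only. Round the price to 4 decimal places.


dt = T/N = 0.083333
u = exp(sigma*sqrt(dt)) = 1.059434; d = 1/u = 0.943900
p = (exp((r-q)*dt) - d) / (u - d) = 0.521710
Discount per step: exp(-r*dt) = 0.995842
Stock lattice S(k, i) with i counting down-moves:
  k=0: S(0,0) = 23.4600
  k=1: S(1,0) = 24.8543; S(1,1) = 22.1439
  k=2: S(2,0) = 26.3315; S(2,1) = 23.4600; S(2,2) = 20.9016
  k=3: S(3,0) = 27.8965; S(3,1) = 24.8543; S(3,2) = 22.1439; S(3,3) = 19.7290
Terminal payoffs V(N, i) = max(S_T - K, 0):
  V(3,0) = 5.726519; V(3,1) = 2.684327; V(3,2) = 0.000000; V(3,3) = 0.000000
Backward induction: V(k, i) = exp(-r*dt) * [p * V(k+1, i) + (1-p) * V(k+1, i+1)].
  V(2,0) = exp(-r*dt) * [p*5.726519 + (1-p)*2.684327] = 4.253708
  V(2,1) = exp(-r*dt) * [p*2.684327 + (1-p)*0.000000] = 1.394617
  V(2,2) = exp(-r*dt) * [p*0.000000 + (1-p)*0.000000] = 0.000000
  V(1,0) = exp(-r*dt) * [p*4.253708 + (1-p)*1.394617] = 2.874232
  V(1,1) = exp(-r*dt) * [p*1.394617 + (1-p)*0.000000] = 0.724560
  V(0,0) = exp(-r*dt) * [p*2.874232 + (1-p)*0.724560] = 1.838389

Answer: Price = V(0,0) = 1.8384


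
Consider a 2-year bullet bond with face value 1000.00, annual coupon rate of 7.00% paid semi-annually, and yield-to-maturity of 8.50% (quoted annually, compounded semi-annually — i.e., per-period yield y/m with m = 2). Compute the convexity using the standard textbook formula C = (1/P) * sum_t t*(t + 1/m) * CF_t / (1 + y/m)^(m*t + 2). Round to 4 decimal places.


Coupon per period c = face * coupon_rate / m = 35.000000
Periods per year m = 2; per-period yield y/m = 0.042500
Number of cashflows N = 4
Cashflows (t years, CF_t, discount factor 1/(1+y/m)^(m*t), PV):
  t = 0.5000: CF_t = 35.000000, DF = 0.959233, PV = 33.573141
  t = 1.0000: CF_t = 35.000000, DF = 0.920127, PV = 32.204452
  t = 1.5000: CF_t = 35.000000, DF = 0.882616, PV = 30.891561
  t = 2.0000: CF_t = 1035.000000, DF = 0.846634, PV = 876.266271
Price P = sum_t PV_t = 972.935426
Convexity numerator sum_t t*(t + 1/m) * CF_t / (1+y/m)^(m*t + 2):
  t = 0.5000: term = 15.445780
  t = 1.0000: term = 44.448289
  t = 1.5000: term = 85.272497
  t = 2.0000: term = 4031.382185
Convexity = (1/P) * sum = 4176.548751 / 972.935426 = 4.292730

Answer: Convexity = 4.2927


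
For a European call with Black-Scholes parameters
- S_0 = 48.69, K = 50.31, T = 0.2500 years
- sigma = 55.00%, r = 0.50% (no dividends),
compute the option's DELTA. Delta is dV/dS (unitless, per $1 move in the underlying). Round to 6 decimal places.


d1 = 0.0230265662; d2 = -0.2519734338
phi(d1) = 0.3988365303; exp(-qT) = 1.0000000000; exp(-rT) = 0.9987507809
N(d1) = 0.5091854591
Delta = exp(-qT) * N(d1) = 1.0000000000 * 0.5091854591 = 0.509185

Answer: Delta = 0.509185


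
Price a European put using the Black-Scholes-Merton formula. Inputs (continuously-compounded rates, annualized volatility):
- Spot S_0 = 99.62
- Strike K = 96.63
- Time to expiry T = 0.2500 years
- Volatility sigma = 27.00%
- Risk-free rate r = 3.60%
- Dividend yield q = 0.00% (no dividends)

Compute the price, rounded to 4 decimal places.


d1 = (ln(S/K) + (r - q + 0.5*sigma^2) * T) / (sigma * sqrt(T)) = 0.35989775
d2 = d1 - sigma * sqrt(T) = 0.22489775
exp(-rT) = 0.99104038; exp(-qT) = 1.00000000
P = K * exp(-rT) * N(-d2) - S_0 * exp(-qT) * N(-d1)
N(-d1) = 0.35946180; N(-d2) = 0.41102941
P = 96.6300 * 0.99104038 * 0.41102941 - 99.6200 * 1.00000000 * 0.35946180 = 3.5523

Answer: Price = 3.5523


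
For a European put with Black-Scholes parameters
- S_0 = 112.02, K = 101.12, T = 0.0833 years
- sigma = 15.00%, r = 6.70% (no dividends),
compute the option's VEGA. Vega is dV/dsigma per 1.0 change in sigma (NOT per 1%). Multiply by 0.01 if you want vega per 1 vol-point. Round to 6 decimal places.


Answer: Vega = 0.545571

Derivation:
d1 = 2.5151572919; d2 = 2.4718646828
phi(d1) = 0.0168745850; exp(-qT) = 1.0000000000; exp(-rT) = 0.9944344454
Vega = S * exp(-qT) * phi(d1) * sqrt(T) = 112.0200 * 1.0000000000 * 0.0168745850 * 0.2886173938 = 0.545571


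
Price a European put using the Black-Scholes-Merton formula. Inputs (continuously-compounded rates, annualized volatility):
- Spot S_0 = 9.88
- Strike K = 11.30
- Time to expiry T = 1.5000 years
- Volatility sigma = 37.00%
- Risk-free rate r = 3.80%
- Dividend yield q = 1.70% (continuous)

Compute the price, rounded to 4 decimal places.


Answer: Price = 2.3869

Derivation:
d1 = (ln(S/K) + (r - q + 0.5*sigma^2) * T) / (sigma * sqrt(T)) = -0.00025425
d2 = d1 - sigma * sqrt(T) = -0.45340985
exp(-rT) = 0.94459407; exp(-qT) = 0.97482238
P = K * exp(-rT) * N(-d2) - S_0 * exp(-qT) * N(-d1)
N(-d1) = 0.50010143; N(-d2) = 0.67487318
P = 11.3000 * 0.94459407 * 0.67487318 - 9.8800 * 0.97482238 * 0.50010143 = 2.3869


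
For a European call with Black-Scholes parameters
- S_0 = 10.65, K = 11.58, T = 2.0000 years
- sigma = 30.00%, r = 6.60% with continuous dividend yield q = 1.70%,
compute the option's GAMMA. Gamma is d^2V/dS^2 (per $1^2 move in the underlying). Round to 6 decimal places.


d1 = 0.2457913071; d2 = -0.1784727616
phi(d1) = 0.3870717446; exp(-qT) = 0.9665715046; exp(-rT) = 0.8763409951
Gamma = exp(-qT) * phi(d1) / (S * sigma * sqrt(T)) = 0.9665715046 * 0.3870717446 / (10.6500 * 0.3000 * 1.4142135624) = 0.082802

Answer: Gamma = 0.082802


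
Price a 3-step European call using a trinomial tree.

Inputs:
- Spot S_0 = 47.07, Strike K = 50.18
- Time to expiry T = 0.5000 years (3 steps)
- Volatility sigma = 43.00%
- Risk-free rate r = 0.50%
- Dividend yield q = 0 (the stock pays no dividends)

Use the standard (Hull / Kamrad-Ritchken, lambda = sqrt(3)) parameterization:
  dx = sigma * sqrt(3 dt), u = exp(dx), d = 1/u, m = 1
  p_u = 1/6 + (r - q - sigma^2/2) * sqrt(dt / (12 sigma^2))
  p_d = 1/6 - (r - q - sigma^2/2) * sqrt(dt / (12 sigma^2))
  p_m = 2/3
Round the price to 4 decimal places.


Answer: Price = V(0,0) = 4.4107

Derivation:
dt = T/N = 0.166667; dx = sigma*sqrt(3*dt) = 0.304056
u = exp(dx) = 1.355345; d = 1/u = 0.737820
p_u = 0.142699, p_m = 0.666667, p_d = 0.190634
Discount per step: exp(-r*dt) = 0.999167
Stock lattice S(k, j) with j the centered position index:
  k=0: S(0,+0) = 47.0700
  k=1: S(1,-1) = 34.7292; S(1,+0) = 47.0700; S(1,+1) = 63.7961
  k=2: S(2,-2) = 25.6239; S(2,-1) = 34.7292; S(2,+0) = 47.0700; S(2,+1) = 63.7961; S(2,+2) = 86.4657
  k=3: S(3,-3) = 18.9058; S(3,-2) = 25.6239; S(3,-1) = 34.7292; S(3,+0) = 47.0700; S(3,+1) = 63.7961; S(3,+2) = 86.4657; S(3,+3) = 117.1908
Terminal payoffs V(N, j) = max(S_T - K, 0):
  V(3,-3) = 0.000000; V(3,-2) = 0.000000; V(3,-1) = 0.000000; V(3,+0) = 0.000000; V(3,+1) = 13.616082; V(3,+2) = 36.285690; V(3,+3) = 67.010827
Backward induction: V(k, j) = exp(-r*dt) * [p_u * V(k+1, j+1) + p_m * V(k+1, j) + p_d * V(k+1, j-1)]
  V(2,-2) = exp(-r*dt) * [p_u*0.000000 + p_m*0.000000 + p_d*0.000000] = 0.000000
  V(2,-1) = exp(-r*dt) * [p_u*0.000000 + p_m*0.000000 + p_d*0.000000] = 0.000000
  V(2,+0) = exp(-r*dt) * [p_u*13.616082 + p_m*0.000000 + p_d*0.000000] = 1.941383
  V(2,+1) = exp(-r*dt) * [p_u*36.285690 + p_m*13.616082 + p_d*0.000000] = 14.243446
  V(2,+2) = exp(-r*dt) * [p_u*67.010827 + p_m*36.285690 + p_d*13.616082] = 36.318255
  V(1,-1) = exp(-r*dt) * [p_u*1.941383 + p_m*0.000000 + p_d*0.000000] = 0.276803
  V(1,+0) = exp(-r*dt) * [p_u*14.243446 + p_m*1.941383 + p_d*0.000000] = 3.324010
  V(1,+1) = exp(-r*dt) * [p_u*36.318255 + p_m*14.243446 + p_d*1.941383] = 15.035770
  V(0,+0) = exp(-r*dt) * [p_u*15.035770 + p_m*3.324010 + p_d*0.276803] = 4.410688


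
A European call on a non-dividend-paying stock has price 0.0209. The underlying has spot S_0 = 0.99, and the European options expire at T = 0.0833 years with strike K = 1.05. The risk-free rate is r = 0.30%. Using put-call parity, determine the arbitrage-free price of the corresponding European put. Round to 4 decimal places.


Put-call parity: C - P = S_0 * exp(-qT) - K * exp(-rT).
S_0 * exp(-qT) = 0.9900 * 1.00000000 = 0.99000000
K * exp(-rT) = 1.0500 * 0.99975013 = 1.04973764
P = C - S*exp(-qT) + K*exp(-rT)
P = 0.0209 - 0.99000000 + 1.04973764 = 0.0806

Answer: Put price = 0.0806


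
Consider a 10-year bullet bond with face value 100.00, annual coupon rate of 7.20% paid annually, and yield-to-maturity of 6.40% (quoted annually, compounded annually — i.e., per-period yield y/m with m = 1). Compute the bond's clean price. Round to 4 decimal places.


Coupon per period c = face * coupon_rate / m = 7.200000
Periods per year m = 1; per-period yield y/m = 0.064000
Number of cashflows N = 10
Cashflows (t years, CF_t, discount factor 1/(1+y/m)^(m*t), PV):
  t = 1.0000: CF_t = 7.200000, DF = 0.939850, PV = 6.766917
  t = 2.0000: CF_t = 7.200000, DF = 0.883317, PV = 6.359885
  t = 3.0000: CF_t = 7.200000, DF = 0.830185, PV = 5.977335
  t = 4.0000: CF_t = 7.200000, DF = 0.780249, PV = 5.617796
  t = 5.0000: CF_t = 7.200000, DF = 0.733317, PV = 5.279884
  t = 6.0000: CF_t = 7.200000, DF = 0.689208, PV = 4.962297
  t = 7.0000: CF_t = 7.200000, DF = 0.647752, PV = 4.663813
  t = 8.0000: CF_t = 7.200000, DF = 0.608789, PV = 4.383283
  t = 9.0000: CF_t = 7.200000, DF = 0.572170, PV = 4.119627
  t = 10.0000: CF_t = 107.200000, DF = 0.537754, PV = 57.647238
Price P = sum_t PV_t = 105.778074

Answer: Price = 105.7781


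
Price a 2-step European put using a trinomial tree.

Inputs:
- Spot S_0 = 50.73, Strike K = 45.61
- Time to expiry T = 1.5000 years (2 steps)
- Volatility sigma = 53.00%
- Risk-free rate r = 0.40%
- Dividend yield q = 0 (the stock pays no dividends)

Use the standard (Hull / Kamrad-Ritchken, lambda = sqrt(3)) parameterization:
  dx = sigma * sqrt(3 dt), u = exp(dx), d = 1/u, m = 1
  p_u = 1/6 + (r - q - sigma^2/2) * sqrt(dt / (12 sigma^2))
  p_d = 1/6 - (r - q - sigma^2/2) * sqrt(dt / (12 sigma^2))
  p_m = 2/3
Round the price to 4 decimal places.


dt = T/N = 0.750000; dx = sigma*sqrt(3*dt) = 0.795000
u = exp(dx) = 2.214441; d = 1/u = 0.451581
p_u = 0.102303, p_m = 0.666667, p_d = 0.231030
Discount per step: exp(-r*dt) = 0.997004
Stock lattice S(k, j) with j the centered position index:
  k=0: S(0,+0) = 50.7300
  k=1: S(1,-1) = 22.9087; S(1,+0) = 50.7300; S(1,+1) = 112.3386
  k=2: S(2,-2) = 10.3451; S(2,-1) = 22.9087; S(2,+0) = 50.7300; S(2,+1) = 112.3386; S(2,+2) = 248.7672
Terminal payoffs V(N, j) = max(K - S_T, 0):
  V(2,-2) = 35.264854; V(2,-1) = 22.701284; V(2,+0) = 0.000000; V(2,+1) = 0.000000; V(2,+2) = 0.000000
Backward induction: V(k, j) = exp(-r*dt) * [p_u * V(k+1, j+1) + p_m * V(k+1, j) + p_d * V(k+1, j-1)]
  V(1,-1) = exp(-r*dt) * [p_u*0.000000 + p_m*22.701284 + p_d*35.264854] = 23.211684
  V(1,+0) = exp(-r*dt) * [p_u*0.000000 + p_m*0.000000 + p_d*22.701284] = 5.228964
  V(1,+1) = exp(-r*dt) * [p_u*0.000000 + p_m*0.000000 + p_d*0.000000] = 0.000000
  V(0,+0) = exp(-r*dt) * [p_u*0.000000 + p_m*5.228964 + p_d*23.211684] = 8.822063

Answer: Price = V(0,0) = 8.8221


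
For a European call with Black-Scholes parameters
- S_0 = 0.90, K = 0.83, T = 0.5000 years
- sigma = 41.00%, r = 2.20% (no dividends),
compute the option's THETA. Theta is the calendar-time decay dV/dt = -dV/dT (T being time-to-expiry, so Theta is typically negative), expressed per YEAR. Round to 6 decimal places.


Answer: Theta = -0.103813

Derivation:
d1 = 0.4621859037; d2 = 0.1722721234
phi(d1) = 0.3585287460; exp(-qT) = 1.0000000000; exp(-rT) = 0.9890602788
Theta = -S*exp(-qT)*phi(d1)*sigma/(2*sqrt(T)) - r*K*exp(-rT)*N(d2) + q*S*exp(-qT)*N(d1)
N(d1) = 0.6780259945; N(d2) = 0.5683882005; sqrt(T) = 0.7071067812
Term 1 = -0.9000 * 1.0000000000 * 0.3585287460 * 0.4100 / (2 * 0.7071067812) = -0.0935481817
Term 2 = -0.0220 * 0.8300 * 0.9890602788 * 0.5683882005 = -0.0102652277
Term 3 = 0 (no dividend yield, q = 0)
Theta = -0.0935481817 + (-0.0102652277) + (0.0000000000) = -0.103813


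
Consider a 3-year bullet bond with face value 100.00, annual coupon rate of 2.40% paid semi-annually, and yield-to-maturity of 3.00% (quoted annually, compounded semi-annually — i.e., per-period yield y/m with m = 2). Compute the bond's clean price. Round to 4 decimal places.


Coupon per period c = face * coupon_rate / m = 1.200000
Periods per year m = 2; per-period yield y/m = 0.015000
Number of cashflows N = 6
Cashflows (t years, CF_t, discount factor 1/(1+y/m)^(m*t), PV):
  t = 0.5000: CF_t = 1.200000, DF = 0.985222, PV = 1.182266
  t = 1.0000: CF_t = 1.200000, DF = 0.970662, PV = 1.164794
  t = 1.5000: CF_t = 1.200000, DF = 0.956317, PV = 1.147580
  t = 2.0000: CF_t = 1.200000, DF = 0.942184, PV = 1.130621
  t = 2.5000: CF_t = 1.200000, DF = 0.928260, PV = 1.113912
  t = 3.0000: CF_t = 101.200000, DF = 0.914542, PV = 92.551670
Price P = sum_t PV_t = 98.290844

Answer: Price = 98.2908


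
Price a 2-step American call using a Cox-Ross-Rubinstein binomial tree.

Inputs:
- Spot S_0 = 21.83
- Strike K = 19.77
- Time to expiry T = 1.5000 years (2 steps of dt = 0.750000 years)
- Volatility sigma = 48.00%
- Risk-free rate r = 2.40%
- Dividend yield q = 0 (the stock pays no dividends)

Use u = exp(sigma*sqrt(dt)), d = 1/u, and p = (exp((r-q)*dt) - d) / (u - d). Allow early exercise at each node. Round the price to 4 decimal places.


dt = T/N = 0.750000
u = exp(sigma*sqrt(dt)) = 1.515419; d = 1/u = 0.659883
p = (exp((r-q)*dt) - d) / (u - d) = 0.418778
Discount per step: exp(-r*dt) = 0.982161
Stock lattice S(k, i) with i counting down-moves:
  k=0: S(0,0) = 21.8300
  k=1: S(1,0) = 33.0816; S(1,1) = 14.4053
  k=2: S(2,0) = 50.1325; S(2,1) = 21.8300; S(2,2) = 9.5058
Terminal payoffs V(N, i) = max(S_T - K, 0):
  V(2,0) = 30.362503; V(2,1) = 2.060000; V(2,2) = 0.000000
Backward induction: V(k, i) = exp(-r*dt) * [p * V(k+1, i) + (1-p) * V(k+1, i+1)]; then take max(V_cont, immediate exercise) for American.
  V(1,0) = exp(-r*dt) * [p*30.362503 + (1-p)*2.060000] = 13.664281; exercise = 13.311604; V(1,0) = max -> 13.664281
  V(1,1) = exp(-r*dt) * [p*2.060000 + (1-p)*0.000000] = 0.847293; exercise = 0.000000; V(1,1) = max -> 0.847293
  V(0,0) = exp(-r*dt) * [p*13.664281 + (1-p)*0.847293] = 6.103900; exercise = 2.060000; V(0,0) = max -> 6.103900

Answer: Price = V(0,0) = 6.1039


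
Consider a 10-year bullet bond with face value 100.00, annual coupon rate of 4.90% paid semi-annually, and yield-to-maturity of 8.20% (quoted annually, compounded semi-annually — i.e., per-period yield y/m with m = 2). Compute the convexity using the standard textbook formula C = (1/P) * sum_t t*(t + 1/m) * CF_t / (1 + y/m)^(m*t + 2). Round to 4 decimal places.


Answer: Convexity = 68.0729

Derivation:
Coupon per period c = face * coupon_rate / m = 2.450000
Periods per year m = 2; per-period yield y/m = 0.041000
Number of cashflows N = 20
Cashflows (t years, CF_t, discount factor 1/(1+y/m)^(m*t), PV):
  t = 0.5000: CF_t = 2.450000, DF = 0.960615, PV = 2.353506
  t = 1.0000: CF_t = 2.450000, DF = 0.922781, PV = 2.260813
  t = 1.5000: CF_t = 2.450000, DF = 0.886437, PV = 2.171770
  t = 2.0000: CF_t = 2.450000, DF = 0.851524, PV = 2.086235
  t = 2.5000: CF_t = 2.450000, DF = 0.817987, PV = 2.004068
  t = 3.0000: CF_t = 2.450000, DF = 0.785770, PV = 1.925137
  t = 3.5000: CF_t = 2.450000, DF = 0.754823, PV = 1.849315
  t = 4.0000: CF_t = 2.450000, DF = 0.725094, PV = 1.776480
  t = 4.5000: CF_t = 2.450000, DF = 0.696536, PV = 1.706513
  t = 5.0000: CF_t = 2.450000, DF = 0.669103, PV = 1.639301
  t = 5.5000: CF_t = 2.450000, DF = 0.642750, PV = 1.574737
  t = 6.0000: CF_t = 2.450000, DF = 0.617435, PV = 1.512716
  t = 6.5000: CF_t = 2.450000, DF = 0.593117, PV = 1.453137
  t = 7.0000: CF_t = 2.450000, DF = 0.569757, PV = 1.395905
  t = 7.5000: CF_t = 2.450000, DF = 0.547317, PV = 1.340927
  t = 8.0000: CF_t = 2.450000, DF = 0.525761, PV = 1.288114
  t = 8.5000: CF_t = 2.450000, DF = 0.505054, PV = 1.237382
  t = 9.0000: CF_t = 2.450000, DF = 0.485162, PV = 1.188647
  t = 9.5000: CF_t = 2.450000, DF = 0.466054, PV = 1.141832
  t = 10.0000: CF_t = 102.450000, DF = 0.447698, PV = 45.866687
Price P = sum_t PV_t = 77.773223
Convexity numerator sum_t t*(t + 1/m) * CF_t / (1+y/m)^(m*t + 2):
  t = 0.5000: term = 1.085885
  t = 1.0000: term = 3.129352
  t = 1.5000: term = 6.012204
  t = 2.0000: term = 9.625686
  t = 2.5000: term = 13.869865
  t = 3.0000: term = 18.653037
  t = 3.5000: term = 23.891177
  t = 4.0000: term = 29.507424
  t = 4.5000: term = 35.431585
  t = 5.0000: term = 41.599683
  t = 5.5000: term = 47.953525
  t = 6.0000: term = 54.440296
  t = 6.5000: term = 61.012179
  t = 7.0000: term = 67.626002
  t = 7.5000: term = 74.242901
  t = 8.0000: term = 80.828006
  t = 8.5000: term = 87.350151
  t = 9.0000: term = 93.781594
  t = 9.5000: term = 100.097763
  t = 10.0000: term = 4444.114222
Convexity = (1/P) * sum = 5294.252538 / 77.773223 = 68.072948


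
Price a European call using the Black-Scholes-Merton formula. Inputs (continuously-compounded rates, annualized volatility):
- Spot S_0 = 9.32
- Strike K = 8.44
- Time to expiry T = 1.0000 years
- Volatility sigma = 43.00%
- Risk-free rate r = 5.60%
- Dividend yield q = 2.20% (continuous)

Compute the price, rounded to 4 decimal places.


Answer: Price = 2.0918

Derivation:
d1 = (ln(S/K) + (r - q + 0.5*sigma^2) * T) / (sigma * sqrt(T)) = 0.52472167
d2 = d1 - sigma * sqrt(T) = 0.09472167
exp(-rT) = 0.94553914; exp(-qT) = 0.97824024
C = S_0 * exp(-qT) * N(d1) - K * exp(-rT) * N(d2)
N(d1) = 0.70011166; N(d2) = 0.53773205
C = 9.3200 * 0.97824024 * 0.70011166 - 8.4400 * 0.94553914 * 0.53773205 = 2.0918


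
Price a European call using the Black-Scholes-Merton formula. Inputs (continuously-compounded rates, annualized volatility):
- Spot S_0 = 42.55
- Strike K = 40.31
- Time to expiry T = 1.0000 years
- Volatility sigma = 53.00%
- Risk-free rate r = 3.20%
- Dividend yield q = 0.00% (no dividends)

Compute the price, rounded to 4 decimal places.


Answer: Price = 10.3901

Derivation:
d1 = (ln(S/K) + (r - q + 0.5*sigma^2) * T) / (sigma * sqrt(T)) = 0.42741562
d2 = d1 - sigma * sqrt(T) = -0.10258438
exp(-rT) = 0.96850658; exp(-qT) = 1.00000000
C = S_0 * exp(-qT) * N(d1) - K * exp(-rT) * N(d2)
N(d1) = 0.66546168; N(d2) = 0.45914642
C = 42.5500 * 1.00000000 * 0.66546168 - 40.3100 * 0.96850658 * 0.45914642 = 10.3901


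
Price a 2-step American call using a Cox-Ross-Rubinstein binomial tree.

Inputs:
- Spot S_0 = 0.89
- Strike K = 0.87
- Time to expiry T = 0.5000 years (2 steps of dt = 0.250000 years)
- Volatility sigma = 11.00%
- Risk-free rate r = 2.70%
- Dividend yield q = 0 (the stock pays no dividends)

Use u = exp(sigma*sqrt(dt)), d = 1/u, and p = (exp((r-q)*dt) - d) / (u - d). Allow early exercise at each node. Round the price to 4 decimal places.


Answer: Price = V(0,0) = 0.0463

Derivation:
dt = T/N = 0.250000
u = exp(sigma*sqrt(dt)) = 1.056541; d = 1/u = 0.946485
p = (exp((r-q)*dt) - d) / (u - d) = 0.547794
Discount per step: exp(-r*dt) = 0.993273
Stock lattice S(k, i) with i counting down-moves:
  k=0: S(0,0) = 0.8900
  k=1: S(1,0) = 0.9403; S(1,1) = 0.8424
  k=2: S(2,0) = 0.9935; S(2,1) = 0.8900; S(2,2) = 0.7973
Terminal payoffs V(N, i) = max(S_T - K, 0):
  V(2,0) = 0.123487; V(2,1) = 0.020000; V(2,2) = 0.000000
Backward induction: V(k, i) = exp(-r*dt) * [p * V(k+1, i) + (1-p) * V(k+1, i+1)]; then take max(V_cont, immediate exercise) for American.
  V(1,0) = exp(-r*dt) * [p*0.123487 + (1-p)*0.020000] = 0.076174; exercise = 0.070321; V(1,0) = max -> 0.076174
  V(1,1) = exp(-r*dt) * [p*0.020000 + (1-p)*0.000000] = 0.010882; exercise = 0.000000; V(1,1) = max -> 0.010882
  V(0,0) = exp(-r*dt) * [p*0.076174 + (1-p)*0.010882] = 0.046335; exercise = 0.020000; V(0,0) = max -> 0.046335


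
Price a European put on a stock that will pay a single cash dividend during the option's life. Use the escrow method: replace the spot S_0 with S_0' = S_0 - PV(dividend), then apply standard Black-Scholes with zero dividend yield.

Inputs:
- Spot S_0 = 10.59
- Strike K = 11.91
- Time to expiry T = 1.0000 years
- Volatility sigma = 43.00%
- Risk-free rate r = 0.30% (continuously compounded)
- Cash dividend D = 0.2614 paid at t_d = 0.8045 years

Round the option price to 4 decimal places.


Answer: Price = 2.7592

Derivation:
PV(D) = D * exp(-r * t_d) = 0.2614 * 0.99758941 = 0.26076987
S_0' = S_0 - PV(D) = 10.5900 - 0.26076987 = 10.32923013
d1 = (ln(S_0'/K) + (r + sigma^2/2)*T) / (sigma*sqrt(T)) = -0.10918751
d2 = d1 - sigma*sqrt(T) = -0.53918751
exp(-rT) = 0.99700450
N(-d1) = 0.54347312; N(-d2) = 0.70512126
P = K * exp(-rT) * N(-d2) - S_0' * N(-d1) = 11.9100 * 0.99700450 * 0.70512126 - 10.32923013 * 0.54347312 = 2.7592


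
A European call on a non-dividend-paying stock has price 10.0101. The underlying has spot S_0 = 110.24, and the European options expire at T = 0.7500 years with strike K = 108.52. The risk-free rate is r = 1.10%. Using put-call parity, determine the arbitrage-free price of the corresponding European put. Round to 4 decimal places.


Answer: Put price = 7.3985

Derivation:
Put-call parity: C - P = S_0 * exp(-qT) - K * exp(-rT).
S_0 * exp(-qT) = 110.2400 * 1.00000000 = 110.24000000
K * exp(-rT) = 108.5200 * 0.99178394 = 107.62839294
P = C - S*exp(-qT) + K*exp(-rT)
P = 10.0101 - 110.24000000 + 107.62839294 = 7.3985


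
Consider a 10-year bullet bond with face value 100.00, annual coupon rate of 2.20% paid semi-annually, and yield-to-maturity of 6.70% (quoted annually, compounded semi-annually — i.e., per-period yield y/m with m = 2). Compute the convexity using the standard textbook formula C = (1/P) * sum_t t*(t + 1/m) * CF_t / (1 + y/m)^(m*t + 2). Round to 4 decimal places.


Answer: Convexity = 82.4165

Derivation:
Coupon per period c = face * coupon_rate / m = 1.100000
Periods per year m = 2; per-period yield y/m = 0.033500
Number of cashflows N = 20
Cashflows (t years, CF_t, discount factor 1/(1+y/m)^(m*t), PV):
  t = 0.5000: CF_t = 1.100000, DF = 0.967586, PV = 1.064344
  t = 1.0000: CF_t = 1.100000, DF = 0.936222, PV = 1.029845
  t = 1.5000: CF_t = 1.100000, DF = 0.905876, PV = 0.996463
  t = 2.0000: CF_t = 1.100000, DF = 0.876512, PV = 0.964164
  t = 2.5000: CF_t = 1.100000, DF = 0.848101, PV = 0.932911
  t = 3.0000: CF_t = 1.100000, DF = 0.820611, PV = 0.902672
  t = 3.5000: CF_t = 1.100000, DF = 0.794011, PV = 0.873412
  t = 4.0000: CF_t = 1.100000, DF = 0.768274, PV = 0.845101
  t = 4.5000: CF_t = 1.100000, DF = 0.743371, PV = 0.817708
  t = 5.0000: CF_t = 1.100000, DF = 0.719275, PV = 0.791203
  t = 5.5000: CF_t = 1.100000, DF = 0.695961, PV = 0.765557
  t = 6.0000: CF_t = 1.100000, DF = 0.673402, PV = 0.740742
  t = 6.5000: CF_t = 1.100000, DF = 0.651574, PV = 0.716731
  t = 7.0000: CF_t = 1.100000, DF = 0.630454, PV = 0.693499
  t = 7.5000: CF_t = 1.100000, DF = 0.610018, PV = 0.671020
  t = 8.0000: CF_t = 1.100000, DF = 0.590245, PV = 0.649269
  t = 8.5000: CF_t = 1.100000, DF = 0.571113, PV = 0.628224
  t = 9.0000: CF_t = 1.100000, DF = 0.552601, PV = 0.607861
  t = 9.5000: CF_t = 1.100000, DF = 0.534689, PV = 0.588157
  t = 10.0000: CF_t = 101.100000, DF = 0.517357, PV = 52.304799
Price P = sum_t PV_t = 67.583683
Convexity numerator sum_t t*(t + 1/m) * CF_t / (1+y/m)^(m*t + 2):
  t = 0.5000: term = 0.498232
  t = 1.0000: term = 1.446245
  t = 1.5000: term = 2.798733
  t = 2.0000: term = 4.513358
  t = 2.5000: term = 6.550592
  t = 3.0000: term = 8.873565
  t = 3.5000: term = 11.447915
  t = 4.0000: term = 14.241652
  t = 4.5000: term = 17.225027
  t = 5.0000: term = 20.370402
  t = 5.5000: term = 23.652136
  t = 6.0000: term = 27.046468
  t = 6.5000: term = 30.531410
  t = 7.0000: term = 34.086648
  t = 7.5000: term = 37.693439
  t = 8.0000: term = 41.334524
  t = 8.5000: term = 44.994039
  t = 9.0000: term = 48.657432
  t = 9.5000: term = 52.311382
  t = 10.0000: term = 5141.737175
Convexity = (1/P) * sum = 5570.010375 / 67.583683 = 82.416496


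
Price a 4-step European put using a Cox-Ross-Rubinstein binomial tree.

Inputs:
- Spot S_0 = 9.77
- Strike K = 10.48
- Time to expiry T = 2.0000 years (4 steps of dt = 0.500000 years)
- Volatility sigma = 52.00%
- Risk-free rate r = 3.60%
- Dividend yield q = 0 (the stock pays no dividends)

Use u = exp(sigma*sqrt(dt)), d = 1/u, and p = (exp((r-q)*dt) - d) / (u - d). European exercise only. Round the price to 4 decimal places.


dt = T/N = 0.500000
u = exp(sigma*sqrt(dt)) = 1.444402; d = 1/u = 0.692328
p = (exp((r-q)*dt) - d) / (u - d) = 0.433248
Discount per step: exp(-r*dt) = 0.982161
Stock lattice S(k, i) with i counting down-moves:
  k=0: S(0,0) = 9.7700
  k=1: S(1,0) = 14.1118; S(1,1) = 6.7640
  k=2: S(2,0) = 20.3831; S(2,1) = 9.7700; S(2,2) = 4.6829
  k=3: S(3,0) = 29.4414; S(3,1) = 14.1118; S(3,2) = 6.7640; S(3,3) = 3.2421
  k=4: S(4,0) = 42.5253; S(4,1) = 20.3831; S(4,2) = 9.7700; S(4,3) = 4.6829; S(4,4) = 2.2446
Terminal payoffs V(N, i) = max(K - S_T, 0):
  V(4,0) = 0.000000; V(4,1) = 0.000000; V(4,2) = 0.710000; V(4,3) = 5.797063; V(4,4) = 8.235384
Backward induction: V(k, i) = exp(-r*dt) * [p * V(k+1, i) + (1-p) * V(k+1, i+1)].
  V(3,0) = exp(-r*dt) * [p*0.000000 + (1-p)*0.000000] = 0.000000
  V(3,1) = exp(-r*dt) * [p*0.000000 + (1-p)*0.710000] = 0.395215
  V(3,2) = exp(-r*dt) * [p*0.710000 + (1-p)*5.797063] = 3.529004
  V(3,3) = exp(-r*dt) * [p*5.797063 + (1-p)*8.235384] = 7.050920
  V(2,0) = exp(-r*dt) * [p*0.000000 + (1-p)*0.395215] = 0.219993
  V(2,1) = exp(-r*dt) * [p*0.395215 + (1-p)*3.529004] = 2.132561
  V(2,2) = exp(-r*dt) * [p*3.529004 + (1-p)*7.050920] = 5.426494
  V(1,0) = exp(-r*dt) * [p*0.219993 + (1-p)*2.132561] = 1.280683
  V(1,1) = exp(-r*dt) * [p*2.132561 + (1-p)*5.426494] = 3.928057
  V(0,0) = exp(-r*dt) * [p*1.280683 + (1-p)*3.928057] = 2.731474

Answer: Price = V(0,0) = 2.7315


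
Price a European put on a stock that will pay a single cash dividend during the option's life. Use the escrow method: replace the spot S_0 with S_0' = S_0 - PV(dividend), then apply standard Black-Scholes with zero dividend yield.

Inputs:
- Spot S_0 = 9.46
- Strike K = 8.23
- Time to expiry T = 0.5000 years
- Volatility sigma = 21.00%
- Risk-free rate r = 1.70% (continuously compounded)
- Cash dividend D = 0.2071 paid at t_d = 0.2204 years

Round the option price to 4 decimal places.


Answer: Price = 0.1425

Derivation:
PV(D) = D * exp(-r * t_d) = 0.2071 * 0.99626021 = 0.20632549
S_0' = S_0 - PV(D) = 9.4600 - 0.20632549 = 9.25367451
d1 = (ln(S_0'/K) + (r + sigma^2/2)*T) / (sigma*sqrt(T)) = 0.92098774
d2 = d1 - sigma*sqrt(T) = 0.77249532
exp(-rT) = 0.99153602
N(-d1) = 0.17852841; N(-d2) = 0.21991056
P = K * exp(-rT) * N(-d2) - S_0' * N(-d1) = 8.2300 * 0.99153602 * 0.21991056 - 9.25367451 * 0.17852841 = 0.1425


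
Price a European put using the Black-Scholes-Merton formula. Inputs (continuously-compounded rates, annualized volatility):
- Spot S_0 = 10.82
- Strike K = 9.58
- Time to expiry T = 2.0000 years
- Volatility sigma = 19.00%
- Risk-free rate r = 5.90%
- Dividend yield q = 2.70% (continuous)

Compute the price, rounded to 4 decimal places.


Answer: Price = 0.3622

Derivation:
d1 = (ln(S/K) + (r - q + 0.5*sigma^2) * T) / (sigma * sqrt(T)) = 0.82552365
d2 = d1 - sigma * sqrt(T) = 0.55682307
exp(-rT) = 0.88869605; exp(-qT) = 0.94743211
P = K * exp(-rT) * N(-d2) - S_0 * exp(-qT) * N(-d1)
N(-d1) = 0.20453718; N(-d2) = 0.28882416
P = 9.5800 * 0.88869605 * 0.28882416 - 10.8200 * 0.94743211 * 0.20453718 = 0.3622


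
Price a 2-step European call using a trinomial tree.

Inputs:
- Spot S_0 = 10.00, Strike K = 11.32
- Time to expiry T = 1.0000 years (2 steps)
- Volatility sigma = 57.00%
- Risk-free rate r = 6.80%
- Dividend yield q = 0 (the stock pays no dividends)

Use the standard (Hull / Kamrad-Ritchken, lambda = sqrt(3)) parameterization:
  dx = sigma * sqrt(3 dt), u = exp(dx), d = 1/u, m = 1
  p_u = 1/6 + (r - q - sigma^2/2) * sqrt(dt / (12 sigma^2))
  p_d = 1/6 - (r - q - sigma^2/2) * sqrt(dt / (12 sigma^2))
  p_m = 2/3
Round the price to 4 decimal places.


Answer: Price = V(0,0) = 1.9322

Derivation:
dt = T/N = 0.500000; dx = sigma*sqrt(3*dt) = 0.698105
u = exp(dx) = 2.009939; d = 1/u = 0.497527
p_u = 0.132843, p_m = 0.666667, p_d = 0.200490
Discount per step: exp(-r*dt) = 0.966572
Stock lattice S(k, j) with j the centered position index:
  k=0: S(0,+0) = 10.0000
  k=1: S(1,-1) = 4.9753; S(1,+0) = 10.0000; S(1,+1) = 20.0994
  k=2: S(2,-2) = 2.4753; S(2,-1) = 4.9753; S(2,+0) = 10.0000; S(2,+1) = 20.0994; S(2,+2) = 40.3986
Terminal payoffs V(N, j) = max(S_T - K, 0):
  V(2,-2) = 0.000000; V(2,-1) = 0.000000; V(2,+0) = 0.000000; V(2,+1) = 8.779394; V(2,+2) = 29.078564
Backward induction: V(k, j) = exp(-r*dt) * [p_u * V(k+1, j+1) + p_m * V(k+1, j) + p_d * V(k+1, j-1)]
  V(1,-1) = exp(-r*dt) * [p_u*0.000000 + p_m*0.000000 + p_d*0.000000] = 0.000000
  V(1,+0) = exp(-r*dt) * [p_u*8.779394 + p_m*0.000000 + p_d*0.000000] = 1.127293
  V(1,+1) = exp(-r*dt) * [p_u*29.078564 + p_m*8.779394 + p_d*0.000000] = 9.391026
  V(0,+0) = exp(-r*dt) * [p_u*9.391026 + p_m*1.127293 + p_d*0.000000] = 1.932235


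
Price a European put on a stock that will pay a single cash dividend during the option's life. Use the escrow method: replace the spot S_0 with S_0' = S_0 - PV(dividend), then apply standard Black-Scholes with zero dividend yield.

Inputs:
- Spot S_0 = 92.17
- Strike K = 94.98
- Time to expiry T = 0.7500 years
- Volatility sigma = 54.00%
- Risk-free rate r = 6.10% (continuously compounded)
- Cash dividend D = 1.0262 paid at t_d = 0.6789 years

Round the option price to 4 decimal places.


PV(D) = D * exp(-r * t_d) = 1.0262 * 0.95943290 = 0.98457004
S_0' = S_0 - PV(D) = 92.1700 - 0.98457004 = 91.18542996
d1 = (ln(S_0'/K) + (r + sigma^2/2)*T) / (sigma*sqrt(T)) = 0.24447316
d2 = d1 - sigma*sqrt(T) = -0.22318056
exp(-rT) = 0.95528075
N(-d1) = 0.40343219; N(-d2) = 0.58830251
P = K * exp(-rT) * N(-d2) - S_0' * N(-d1) = 94.9800 * 0.95528075 * 0.58830251 - 91.18542996 * 0.40343219 = 16.5911

Answer: Price = 16.5911


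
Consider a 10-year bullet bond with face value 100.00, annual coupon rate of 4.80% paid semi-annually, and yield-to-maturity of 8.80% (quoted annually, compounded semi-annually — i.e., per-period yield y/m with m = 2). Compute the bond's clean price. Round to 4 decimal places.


Answer: Price = 73.7572

Derivation:
Coupon per period c = face * coupon_rate / m = 2.400000
Periods per year m = 2; per-period yield y/m = 0.044000
Number of cashflows N = 20
Cashflows (t years, CF_t, discount factor 1/(1+y/m)^(m*t), PV):
  t = 0.5000: CF_t = 2.400000, DF = 0.957854, PV = 2.298851
  t = 1.0000: CF_t = 2.400000, DF = 0.917485, PV = 2.201964
  t = 1.5000: CF_t = 2.400000, DF = 0.878817, PV = 2.109161
  t = 2.0000: CF_t = 2.400000, DF = 0.841779, PV = 2.020269
  t = 2.5000: CF_t = 2.400000, DF = 0.806302, PV = 1.935124
  t = 3.0000: CF_t = 2.400000, DF = 0.772320, PV = 1.853567
  t = 3.5000: CF_t = 2.400000, DF = 0.739770, PV = 1.775447
  t = 4.0000: CF_t = 2.400000, DF = 0.708592, PV = 1.700620
  t = 4.5000: CF_t = 2.400000, DF = 0.678728, PV = 1.628946
  t = 5.0000: CF_t = 2.400000, DF = 0.650122, PV = 1.560293
  t = 5.5000: CF_t = 2.400000, DF = 0.622722, PV = 1.494534
  t = 6.0000: CF_t = 2.400000, DF = 0.596477, PV = 1.431546
  t = 6.5000: CF_t = 2.400000, DF = 0.571339, PV = 1.371212
  t = 7.0000: CF_t = 2.400000, DF = 0.547259, PV = 1.313422
  t = 7.5000: CF_t = 2.400000, DF = 0.524195, PV = 1.258067
  t = 8.0000: CF_t = 2.400000, DF = 0.502102, PV = 1.205045
  t = 8.5000: CF_t = 2.400000, DF = 0.480941, PV = 1.154258
  t = 9.0000: CF_t = 2.400000, DF = 0.460671, PV = 1.105611
  t = 9.5000: CF_t = 2.400000, DF = 0.441256, PV = 1.059014
  t = 10.0000: CF_t = 102.400000, DF = 0.422659, PV = 43.280272
Price P = sum_t PV_t = 73.757223


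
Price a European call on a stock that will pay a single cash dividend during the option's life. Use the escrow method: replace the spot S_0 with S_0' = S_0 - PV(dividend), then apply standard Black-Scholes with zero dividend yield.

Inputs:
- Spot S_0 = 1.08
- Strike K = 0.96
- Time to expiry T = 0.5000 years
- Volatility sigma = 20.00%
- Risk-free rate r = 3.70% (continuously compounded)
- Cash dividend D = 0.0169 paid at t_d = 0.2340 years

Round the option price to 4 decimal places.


PV(D) = D * exp(-r * t_d) = 0.0169 * 0.99137937 = 0.01675431
S_0' = S_0 - PV(D) = 1.0800 - 0.01675431 = 1.06324569
d1 = (ln(S_0'/K) + (r + sigma^2/2)*T) / (sigma*sqrt(T)) = 0.92382224
d2 = d1 - sigma*sqrt(T) = 0.78240089
exp(-rT) = 0.98167007
N(d1) = 0.82221056; N(d2) = 0.78301049
C = S_0' * N(d1) - K * exp(-rT) * N(d2) = 1.06324569 * 0.82221056 - 0.9600 * 0.98167007 * 0.78301049 = 0.1363

Answer: Price = 0.1363


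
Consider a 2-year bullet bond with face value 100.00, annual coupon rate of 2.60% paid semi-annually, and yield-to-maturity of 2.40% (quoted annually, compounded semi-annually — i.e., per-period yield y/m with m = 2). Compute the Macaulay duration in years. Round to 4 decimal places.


Answer: Macaulay duration = 1.9619 years

Derivation:
Coupon per period c = face * coupon_rate / m = 1.300000
Periods per year m = 2; per-period yield y/m = 0.012000
Number of cashflows N = 4
Cashflows (t years, CF_t, discount factor 1/(1+y/m)^(m*t), PV):
  t = 0.5000: CF_t = 1.300000, DF = 0.988142, PV = 1.284585
  t = 1.0000: CF_t = 1.300000, DF = 0.976425, PV = 1.269353
  t = 1.5000: CF_t = 1.300000, DF = 0.964847, PV = 1.254301
  t = 2.0000: CF_t = 101.300000, DF = 0.953406, PV = 96.580043
Price P = sum_t PV_t = 100.388282
Macaulay numerator sum_t t * PV_t:
  t * PV_t at t = 0.5000: 0.642292
  t * PV_t at t = 1.0000: 1.269353
  t * PV_t at t = 1.5000: 1.881452
  t * PV_t at t = 2.0000: 193.160086
Macaulay duration D = (sum_t t * PV_t) / P = 196.953183 / 100.388282 = 1.961914


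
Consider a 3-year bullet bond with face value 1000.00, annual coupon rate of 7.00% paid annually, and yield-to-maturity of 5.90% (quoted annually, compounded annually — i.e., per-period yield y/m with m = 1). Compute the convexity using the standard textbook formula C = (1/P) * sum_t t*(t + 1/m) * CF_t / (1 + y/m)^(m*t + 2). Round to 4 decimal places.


Answer: Convexity = 9.8032

Derivation:
Coupon per period c = face * coupon_rate / m = 70.000000
Periods per year m = 1; per-period yield y/m = 0.059000
Number of cashflows N = 3
Cashflows (t years, CF_t, discount factor 1/(1+y/m)^(m*t), PV):
  t = 1.0000: CF_t = 70.000000, DF = 0.944287, PV = 66.100094
  t = 2.0000: CF_t = 70.000000, DF = 0.891678, PV = 62.417464
  t = 3.0000: CF_t = 1070.000000, DF = 0.842000, PV = 900.940058
Price P = sum_t PV_t = 1029.457617
Convexity numerator sum_t t*(t + 1/m) * CF_t / (1+y/m)^(m*t + 2):
  t = 1.0000: term = 117.880008
  t = 2.0000: term = 333.937699
  t = 3.0000: term = 9640.181779
Convexity = (1/P) * sum = 10091.999485 / 1029.457617 = 9.803220


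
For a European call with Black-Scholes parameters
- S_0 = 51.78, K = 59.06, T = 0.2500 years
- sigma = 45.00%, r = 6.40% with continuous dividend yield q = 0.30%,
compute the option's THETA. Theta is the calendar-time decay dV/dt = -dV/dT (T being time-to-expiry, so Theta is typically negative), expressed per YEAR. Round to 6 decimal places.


d1 = -0.4043884533; d2 = -0.6293884533
phi(d1) = 0.3676207129; exp(-qT) = 0.9992502812; exp(-rT) = 0.9841273201
Theta = -S*exp(-qT)*phi(d1)*sigma/(2*sqrt(T)) - r*K*exp(-rT)*N(d2) + q*S*exp(-qT)*N(d1)
N(d1) = 0.3429635449; N(d2) = 0.2645473877; sqrt(T) = 0.5000000000
Term 1 = -51.7800 * 0.9992502812 * 0.3676207129 * 0.4500 / (2 * 0.5000000000) = -8.5595081923
Term 2 = -0.0640 * 59.0600 * 0.9841273201 * 0.2645473877 = -0.9840749625
Term 3 = 0.0030 * 51.7800 * 0.9992502812 * 0.3429635449 = 0.0532360151
Theta = -8.5595081923 + (-0.9840749625) + (0.0532360151) = -9.490347

Answer: Theta = -9.490347
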